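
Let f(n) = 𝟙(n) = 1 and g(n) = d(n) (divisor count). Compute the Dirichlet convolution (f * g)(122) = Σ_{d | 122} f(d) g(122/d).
(𝟙 * d)(122) = 9

Divisors of 122: [1, 2, 61, 122]. For each d | 122:
  d = 1: 𝟙(1) · d(122/1) = 1 · 4 = 4
  d = 2: 𝟙(2) · d(122/2) = 1 · 2 = 2
  d = 61: 𝟙(61) · d(122/61) = 1 · 2 = 2
  d = 122: 𝟙(122) · d(122/122) = 1 · 1 = 1
Summing: (𝟙 * d)(122) = 4 + 2 + 2 + 1 = 9.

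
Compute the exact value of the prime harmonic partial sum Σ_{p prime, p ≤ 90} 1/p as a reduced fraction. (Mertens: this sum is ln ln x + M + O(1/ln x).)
Σ 1/p = 42605658161771733665696611824842057/23768741896345550770650537601358310

π(90) = 24, so the primes ≤ 90 are [2, 3, 5, 7, 11, 13, 17, 19, 23, 29, 31, 37, 41, 43, 47, 53, 59, 61, 67, 71, 73, 79, 83, 89]. Summing 1/p over these primes: 42605658161771733665696611824842057/23768741896345550770650537601358310 ≈ 1.7925. Mertens estimate ln ln(90) + 0.2615 ≈ 1.7655.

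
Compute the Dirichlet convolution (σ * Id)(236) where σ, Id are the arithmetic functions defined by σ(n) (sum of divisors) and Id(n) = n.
(σ * Id)(236) = 2023

Divisors of 236: [1, 2, 4, 59, 118, 236]. For each d | 236:
  d = 1: σ(1) · Id(236/1) = 1 · 236 = 236
  d = 2: σ(2) · Id(236/2) = 3 · 118 = 354
  d = 4: σ(4) · Id(236/4) = 7 · 59 = 413
  d = 59: σ(59) · Id(236/59) = 60 · 4 = 240
  d = 118: σ(118) · Id(236/118) = 180 · 2 = 360
  d = 236: σ(236) · Id(236/236) = 420 · 1 = 420
Summing: (σ * Id)(236) = 236 + 354 + 413 + 240 + 360 + 420 = 2023.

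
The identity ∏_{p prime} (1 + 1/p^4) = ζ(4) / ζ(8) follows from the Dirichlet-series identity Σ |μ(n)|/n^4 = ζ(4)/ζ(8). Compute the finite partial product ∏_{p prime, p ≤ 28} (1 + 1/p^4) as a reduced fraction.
∏ = 577447917650941187656457324944/535704058713408612067696280625

The primes p ≤ 28 are [2, 3, 5, 7, 11, 13, 17, 19, 23]. For each, (1 + 1/p^4) = (p^4 + 1)/p^4. Multiplying these fractions over p ∈ [2, 3, 5, 7, 11, 13, 17, 19, 23] gives 577447917650941187656457324944/535704058713408612067696280625. (In the limit P → ∞ this tends to ζ(4)/ζ(8).)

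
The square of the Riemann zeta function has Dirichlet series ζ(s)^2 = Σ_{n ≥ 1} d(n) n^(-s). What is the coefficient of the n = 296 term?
d(296) = 8

ζ(s)^2 = (Σ 1/m^s)(Σ 1/k^s). The coefficient of 1/n^s in the product is the number of ordered pairs (m, k) with mk = n, which equals d(n). For n = 296, divisors are [1, 2, 4, 8, 37, 74, 148, 296], so d(296) = 8.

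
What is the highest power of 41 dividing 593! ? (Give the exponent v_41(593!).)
v_41(593!) = 14

Legendre's formula: v_p(n!) = Σ_{k ≥ 1} ⌊n / p^k⌋. For p = 41, n = 593, the terms are:
  ⌊593/41^1⌋ = ⌊593/41⌋ = 14
(the next term ⌊593/41^2⌋ = 0, terminating the sum). Summing: v_41(593!) = 14 = 14.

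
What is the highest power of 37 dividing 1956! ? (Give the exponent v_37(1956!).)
v_37(1956!) = 53

Legendre's formula: v_p(n!) = Σ_{k ≥ 1} ⌊n / p^k⌋. For p = 37, n = 1956, the terms are:
  ⌊1956/37^1⌋ = ⌊1956/37⌋ = 52
  ⌊1956/37^2⌋ = ⌊1956/1369⌋ = 1
(the next term ⌊1956/37^3⌋ = 0, terminating the sum). Summing: v_37(1956!) = 52 + 1 = 53.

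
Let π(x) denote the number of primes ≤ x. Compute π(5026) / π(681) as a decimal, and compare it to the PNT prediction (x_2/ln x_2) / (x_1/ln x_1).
π(5026)/π(681) = 674/123 ≈ 5.4797;  PNT prediction ≈ 5.6494.

π(681) = 123 and π(5026) = 674, so π(5026)/π(681) ≈ 5.4797. The PNT-predicted ratio is (5026/ln(5026)) / (681/ln(681)) ≈ 5.6494. The two agree to within a few percent, as expected.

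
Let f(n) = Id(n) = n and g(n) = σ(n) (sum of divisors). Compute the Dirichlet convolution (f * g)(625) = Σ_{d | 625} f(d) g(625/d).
(Id * σ)(625) = 3711

Divisors of 625: [1, 5, 25, 125, 625]. For each d | 625:
  d = 1: Id(1) · σ(625/1) = 1 · 781 = 781
  d = 5: Id(5) · σ(625/5) = 5 · 156 = 780
  d = 25: Id(25) · σ(625/25) = 25 · 31 = 775
  d = 125: Id(125) · σ(625/125) = 125 · 6 = 750
  d = 625: Id(625) · σ(625/625) = 625 · 1 = 625
Summing: (Id * σ)(625) = 781 + 780 + 775 + 750 + 625 = 3711.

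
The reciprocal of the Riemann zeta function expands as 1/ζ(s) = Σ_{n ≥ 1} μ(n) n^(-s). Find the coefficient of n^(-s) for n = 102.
μ(102) = -1

Factor n = 102 = 2 · 3 · 17. μ(n) = 0 if any exponent ≥ 2 (not squarefree); otherwise μ(n) = (−1)^{ω(n)} where ω(n) is the number of distinct prime factors. Applying: μ(102) = -1.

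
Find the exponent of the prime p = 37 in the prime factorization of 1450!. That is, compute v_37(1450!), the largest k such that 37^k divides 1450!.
v_37(1450!) = 40

Legendre's formula: v_p(n!) = Σ_{k ≥ 1} ⌊n / p^k⌋. For p = 37, n = 1450, the terms are:
  ⌊1450/37^1⌋ = ⌊1450/37⌋ = 39
  ⌊1450/37^2⌋ = ⌊1450/1369⌋ = 1
(the next term ⌊1450/37^3⌋ = 0, terminating the sum). Summing: v_37(1450!) = 39 + 1 = 40.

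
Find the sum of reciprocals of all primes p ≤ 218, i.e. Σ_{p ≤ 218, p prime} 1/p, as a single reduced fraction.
Σ 1/p = 3215488142498485484492183158345029261034221047849345857469577412562094716564064084247/1645783550795210387735581011435590727981167322669649249414629852197255934130751870910

π(218) = 47, so the primes ≤ 218 are [2, 3, 5, 7, 11, 13, 17, 19, 23, 29, 31, 37, 41, 43, 47, 53, 59, 61, 67, 71, 73, 79, 83, 89, 97, 101, 103, 107, 109, 113, 127, 131, 137, 139, 149, 151, 157, 163, 167, 173, 179, 181, 191, 193, 197, 199, 211]. Summing 1/p over these primes: 3215488142498485484492183158345029261034221047849345857469577412562094716564064084247/1645783550795210387735581011435590727981167322669649249414629852197255934130751870910 ≈ 1.9538. Mertens estimate ln ln(218) + 0.2615 ≈ 1.9450.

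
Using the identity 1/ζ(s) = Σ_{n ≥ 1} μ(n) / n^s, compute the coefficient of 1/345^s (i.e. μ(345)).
μ(345) = -1

Factor n = 345 = 3 · 5 · 23. μ(n) = 0 if any exponent ≥ 2 (not squarefree); otherwise μ(n) = (−1)^{ω(n)} where ω(n) is the number of distinct prime factors. Applying: μ(345) = -1.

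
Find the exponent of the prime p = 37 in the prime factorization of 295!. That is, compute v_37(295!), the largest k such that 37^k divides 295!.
v_37(295!) = 7

Legendre's formula: v_p(n!) = Σ_{k ≥ 1} ⌊n / p^k⌋. For p = 37, n = 295, the terms are:
  ⌊295/37^1⌋ = ⌊295/37⌋ = 7
(the next term ⌊295/37^2⌋ = 0, terminating the sum). Summing: v_37(295!) = 7 = 7.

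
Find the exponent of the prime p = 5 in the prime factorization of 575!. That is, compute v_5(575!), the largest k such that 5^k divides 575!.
v_5(575!) = 142

Legendre's formula: v_p(n!) = Σ_{k ≥ 1} ⌊n / p^k⌋. For p = 5, n = 575, the terms are:
  ⌊575/5^1⌋ = ⌊575/5⌋ = 115
  ⌊575/5^2⌋ = ⌊575/25⌋ = 23
  ⌊575/5^3⌋ = ⌊575/125⌋ = 4
(the next term ⌊575/5^4⌋ = 0, terminating the sum). Summing: v_5(575!) = 115 + 23 + 4 = 142.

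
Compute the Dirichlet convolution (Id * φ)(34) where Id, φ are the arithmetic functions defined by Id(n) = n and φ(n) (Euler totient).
(Id * φ)(34) = 99

Divisors of 34: [1, 2, 17, 34]. For each d | 34:
  d = 1: Id(1) · φ(34/1) = 1 · 16 = 16
  d = 2: Id(2) · φ(34/2) = 2 · 16 = 32
  d = 17: Id(17) · φ(34/17) = 17 · 1 = 17
  d = 34: Id(34) · φ(34/34) = 34 · 1 = 34
Summing: (Id * φ)(34) = 16 + 32 + 17 + 34 = 99.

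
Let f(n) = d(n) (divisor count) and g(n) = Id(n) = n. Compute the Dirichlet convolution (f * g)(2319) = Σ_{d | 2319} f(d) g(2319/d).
(d * Id)(2319) = 3875

Divisors of 2319: [1, 3, 773, 2319]. For each d | 2319:
  d = 1: d(1) · Id(2319/1) = 1 · 2319 = 2319
  d = 3: d(3) · Id(2319/3) = 2 · 773 = 1546
  d = 773: d(773) · Id(2319/773) = 2 · 3 = 6
  d = 2319: d(2319) · Id(2319/2319) = 4 · 1 = 4
Summing: (d * Id)(2319) = 2319 + 1546 + 6 + 4 = 3875.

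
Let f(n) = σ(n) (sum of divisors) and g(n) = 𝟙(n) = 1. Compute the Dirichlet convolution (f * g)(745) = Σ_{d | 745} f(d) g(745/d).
(σ * 𝟙)(745) = 1057

Divisors of 745: [1, 5, 149, 745]. For each d | 745:
  d = 1: σ(1) · 𝟙(745/1) = 1 · 1 = 1
  d = 5: σ(5) · 𝟙(745/5) = 6 · 1 = 6
  d = 149: σ(149) · 𝟙(745/149) = 150 · 1 = 150
  d = 745: σ(745) · 𝟙(745/745) = 900 · 1 = 900
Summing: (σ * 𝟙)(745) = 1 + 6 + 150 + 900 = 1057.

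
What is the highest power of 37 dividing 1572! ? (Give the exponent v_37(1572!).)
v_37(1572!) = 43

Legendre's formula: v_p(n!) = Σ_{k ≥ 1} ⌊n / p^k⌋. For p = 37, n = 1572, the terms are:
  ⌊1572/37^1⌋ = ⌊1572/37⌋ = 42
  ⌊1572/37^2⌋ = ⌊1572/1369⌋ = 1
(the next term ⌊1572/37^3⌋ = 0, terminating the sum). Summing: v_37(1572!) = 42 + 1 = 43.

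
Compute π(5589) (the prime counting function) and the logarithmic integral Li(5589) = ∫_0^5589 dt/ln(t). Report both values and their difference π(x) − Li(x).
π(5589) = 737;  Li(5589) ≈ 752.98;  π(x) − Li(x) ≈ -15.98.

Direct count of primes ≤ 5589 gives π(5589) = 737. Numerical evaluation of the logarithmic integral gives Li(5589) ≈ 752.98. The difference π(x) − Li(x) ≈ -15.98 is typically negative for small/moderate x (Li(x) overestimates), though Littlewood's theorem shows this sign changes infinitely often.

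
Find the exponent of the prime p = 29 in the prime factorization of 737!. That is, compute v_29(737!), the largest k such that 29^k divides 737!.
v_29(737!) = 25

Legendre's formula: v_p(n!) = Σ_{k ≥ 1} ⌊n / p^k⌋. For p = 29, n = 737, the terms are:
  ⌊737/29^1⌋ = ⌊737/29⌋ = 25
(the next term ⌊737/29^2⌋ = 0, terminating the sum). Summing: v_29(737!) = 25 = 25.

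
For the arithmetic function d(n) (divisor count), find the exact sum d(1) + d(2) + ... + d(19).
Σ_{n ≤ 19} d(n) = 60

Compute d(n) for each 1 ≤ n ≤ 19: d(1) = 1, d(2) = 2, d(3) = 2, d(4) = 3, d(5) = 2, d(6) = 4, d(7) = 2, d(8) = 4, d(9) = 3, d(10) = 4, d(11) = 2, d(12) = 6, d(13) = 2, d(14) = 4, d(15) = 4, d(16) = 5, d(17) = 2, d(18) = 6, d(19) = 2. Summing all 19 values: 60. (Dirichlet's divisor formula: Σ_{n ≤ x} d(n) = x ln(x) + (2γ − 1) x + O(√x). For x = 19, the asymptotic estimate is ≈ 58.88.)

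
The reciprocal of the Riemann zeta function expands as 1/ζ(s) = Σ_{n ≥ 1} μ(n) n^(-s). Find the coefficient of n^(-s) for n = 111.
μ(111) = 1

Factor n = 111 = 3 · 37. μ(n) = 0 if any exponent ≥ 2 (not squarefree); otherwise μ(n) = (−1)^{ω(n)} where ω(n) is the number of distinct prime factors. Applying: μ(111) = 1.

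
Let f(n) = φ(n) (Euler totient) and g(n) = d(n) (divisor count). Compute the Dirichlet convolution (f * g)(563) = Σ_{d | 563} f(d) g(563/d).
(φ * d)(563) = 564

Divisors of 563: [1, 563]. For each d | 563:
  d = 1: φ(1) · d(563/1) = 1 · 2 = 2
  d = 563: φ(563) · d(563/563) = 562 · 1 = 562
Summing: (φ * d)(563) = 2 + 562 = 564.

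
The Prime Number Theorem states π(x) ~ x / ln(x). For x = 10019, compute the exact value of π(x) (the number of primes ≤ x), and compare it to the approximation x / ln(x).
π(10019) = 1231;  x/ln(x) ≈ 1087.57;  relative error ≈ 11.65%.

Directly count primes up to 10019: π(10019) = 1231. The PNT approximation gives 10019/ln(10019) ≈ 10019/9.21224 ≈ 1087.57. Relative error (π(x) − x/ln(x)) / π(x) ≈ 11.65%; the approximation is known to undercount slightly (Li(x) is a better estimate).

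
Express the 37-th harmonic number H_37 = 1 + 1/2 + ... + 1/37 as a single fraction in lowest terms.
H_37 = 2040798836801833/485721041551200

Direct summation: H_37 = 1 + 1/2 + ... + 1/37. The least common denominator is lcm(1, ..., 37) = 5342931457063200; over this denominator the numerator is 5342931457063200 + 2671465728531600 + 1780977152354400 + 1335732864265800 + 1068586291412640 + 890488576177200 + 763275922437600 + 667866432132900 + 593659050784800 + 534293145706320 + 485721041551200 + 445244288088600 + 410994727466400 + 381637961218800 + 356195430470880 + 333933216066450 + 314290085709600 + 296829525392400 + 281206918792800 + 267146572853160 + 254425307479200 + 242860520775600 + 232301367698400 + 222622144044300 + 213717258282528 + 205497363733200 + 197886350261600 + 190818980609400 + 184239015760800 + 178097715235440 + 172352627647200 + 166966608033225 + 161907013850400 + 157145042854800 + 152655184487520 + 148414762696200 + 144403552893600 = 22448787204820163, so H_37 = 22448787204820163/5342931457063200; reducing by gcd(22448787204820163, 5342931457063200) = 11 gives 2040798836801833/485721041551200 ≈ 4.20159. (The PNT-adjacent estimate ln(37) + γ ≈ 4.18813 matches within O(1/n).)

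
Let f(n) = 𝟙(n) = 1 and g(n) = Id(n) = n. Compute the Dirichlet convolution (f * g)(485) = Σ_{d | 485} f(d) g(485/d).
(𝟙 * Id)(485) = 588

Divisors of 485: [1, 5, 97, 485]. For each d | 485:
  d = 1: 𝟙(1) · Id(485/1) = 1 · 485 = 485
  d = 5: 𝟙(5) · Id(485/5) = 1 · 97 = 97
  d = 97: 𝟙(97) · Id(485/97) = 1 · 5 = 5
  d = 485: 𝟙(485) · Id(485/485) = 1 · 1 = 1
Summing: (𝟙 * Id)(485) = 485 + 97 + 5 + 1 = 588.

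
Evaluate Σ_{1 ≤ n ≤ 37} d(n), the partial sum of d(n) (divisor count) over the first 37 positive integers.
Σ_{n ≤ 37} d(n) = 142

Compute d(n) for each 1 ≤ n ≤ 37: d(1) = 1, d(2) = 2, d(3) = 2, d(4) = 3, d(5) = 2, d(6) = 4, d(7) = 2, d(8) = 4, d(9) = 3, d(10) = 4, d(11) = 2, d(12) = 6, d(13) = 2, d(14) = 4, d(15) = 4, d(16) = 5, d(17) = 2, d(18) = 6, d(19) = 2, d(20) = 6, d(21) = 4, d(22) = 4, d(23) = 2, d(24) = 8, d(25) = 3, d(26) = 4, d(27) = 4, d(28) = 6, d(29) = 2, d(30) = 8, d(31) = 2, d(32) = 6, d(33) = 4, d(34) = 4, d(35) = 4, d(36) = 9, d(37) = 2. Summing all 37 values: 142. (Dirichlet's divisor formula: Σ_{n ≤ x} d(n) = x ln(x) + (2γ − 1) x + O(√x). For x = 37, the asymptotic estimate is ≈ 139.32.)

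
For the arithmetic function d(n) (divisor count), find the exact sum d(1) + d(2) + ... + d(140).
Σ_{n ≤ 140} d(n) = 719

Compute d(n) for each 1 ≤ n ≤ 140: d(1) = 1, d(2) = 2, d(3) = 2, d(4) = 3, d(5) = 2, d(6) = 4, d(7) = 2, d(8) = 4, d(9) = 3, d(10) = 4, d(11) = 2, d(12) = 6, d(13) = 2, d(14) = 4, d(15) = 4, d(16) = 5, d(17) = 2, d(18) = 6, d(19) = 2, d(20) = 6, d(21) = 4, d(22) = 4, d(23) = 2, d(24) = 8, d(25) = 3, d(26) = 4, d(27) = 4, d(28) = 6, d(29) = 2, d(30) = 8, d(31) = 2, d(32) = 6, d(33) = 4, d(34) = 4, d(35) = 4, d(36) = 9, d(37) = 2, d(38) = 4, d(39) = 4, d(40) = 8, d(41) = 2, d(42) = 8, d(43) = 2, d(44) = 6, d(45) = 6, d(46) = 4, d(47) = 2, d(48) = 10, d(49) = 3, d(50) = 6, d(51) = 4, d(52) = 6, d(53) = 2, d(54) = 8, d(55) = 4, d(56) = 8, d(57) = 4, d(58) = 4, d(59) = 2, d(60) = 12, d(61) = 2, d(62) = 4, d(63) = 6, d(64) = 7, d(65) = 4, d(66) = 8, d(67) = 2, d(68) = 6, d(69) = 4, d(70) = 8, d(71) = 2, d(72) = 12, d(73) = 2, d(74) = 4, d(75) = 6, d(76) = 6, d(77) = 4, d(78) = 8, d(79) = 2, d(80) = 10, d(81) = 5, d(82) = 4, d(83) = 2, d(84) = 12, d(85) = 4, d(86) = 4, d(87) = 4, d(88) = 8, d(89) = 2, d(90) = 12, d(91) = 4, d(92) = 6, d(93) = 4, d(94) = 4, d(95) = 4, d(96) = 12, d(97) = 2, d(98) = 6, d(99) = 6, d(100) = 9, d(101) = 2, d(102) = 8, d(103) = 2, d(104) = 8, d(105) = 8, d(106) = 4, d(107) = 2, d(108) = 12, d(109) = 2, d(110) = 8, d(111) = 4, d(112) = 10, d(113) = 2, d(114) = 8, d(115) = 4, d(116) = 6, d(117) = 6, d(118) = 4, d(119) = 4, d(120) = 16, d(121) = 3, d(122) = 4, d(123) = 4, d(124) = 6, d(125) = 4, d(126) = 12, d(127) = 2, d(128) = 8, d(129) = 4, d(130) = 8, d(131) = 2, d(132) = 12, d(133) = 4, d(134) = 4, d(135) = 8, d(136) = 8, d(137) = 2, d(138) = 8, d(139) = 2, d(140) = 12. Summing all 140 values: 719. (Dirichlet's divisor formula: Σ_{n ≤ x} d(n) = x ln(x) + (2γ − 1) x + O(√x). For x = 140, the asymptotic estimate is ≈ 713.45.)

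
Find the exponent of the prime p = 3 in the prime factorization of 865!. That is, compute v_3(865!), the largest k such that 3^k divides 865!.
v_3(865!) = 430

Legendre's formula: v_p(n!) = Σ_{k ≥ 1} ⌊n / p^k⌋. For p = 3, n = 865, the terms are:
  ⌊865/3^1⌋ = ⌊865/3⌋ = 288
  ⌊865/3^2⌋ = ⌊865/9⌋ = 96
  ⌊865/3^3⌋ = ⌊865/27⌋ = 32
  ⌊865/3^4⌋ = ⌊865/81⌋ = 10
  ⌊865/3^5⌋ = ⌊865/243⌋ = 3
  ⌊865/3^6⌋ = ⌊865/729⌋ = 1
(the next term ⌊865/3^7⌋ = 0, terminating the sum). Summing: v_3(865!) = 288 + 96 + 32 + 10 + 3 + 1 = 430.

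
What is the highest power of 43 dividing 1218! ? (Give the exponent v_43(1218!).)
v_43(1218!) = 28

Legendre's formula: v_p(n!) = Σ_{k ≥ 1} ⌊n / p^k⌋. For p = 43, n = 1218, the terms are:
  ⌊1218/43^1⌋ = ⌊1218/43⌋ = 28
(the next term ⌊1218/43^2⌋ = 0, terminating the sum). Summing: v_43(1218!) = 28 = 28.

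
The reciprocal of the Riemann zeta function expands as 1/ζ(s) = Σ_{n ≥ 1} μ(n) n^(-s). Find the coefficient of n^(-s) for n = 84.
μ(84) = 0

Factor n = 84 = 2^2 · 3 · 7. μ(n) = 0 if any exponent ≥ 2 (not squarefree); otherwise μ(n) = (−1)^{ω(n)} where ω(n) is the number of distinct prime factors. Applying: μ(84) = 0.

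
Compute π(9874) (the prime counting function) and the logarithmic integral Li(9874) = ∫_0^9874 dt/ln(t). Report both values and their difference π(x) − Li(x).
π(9874) = 1218;  Li(9874) ≈ 1232.45;  π(x) − Li(x) ≈ -14.45.

Direct count of primes ≤ 9874 gives π(9874) = 1218. Numerical evaluation of the logarithmic integral gives Li(9874) ≈ 1232.45. The difference π(x) − Li(x) ≈ -14.45 is typically negative for small/moderate x (Li(x) overestimates), though Littlewood's theorem shows this sign changes infinitely often.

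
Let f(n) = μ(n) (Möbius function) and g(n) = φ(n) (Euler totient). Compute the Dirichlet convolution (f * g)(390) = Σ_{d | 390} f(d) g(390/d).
(μ * φ)(390) = 0

Divisors of 390: [1, 2, 3, 5, 6, 10, 13, 15, 26, 30, 39, 65, 78, 130, 195, 390]. For each d | 390:
  d = 1: μ(1) · φ(390/1) = 1 · 96 = 96
  d = 2: μ(2) · φ(390/2) = -1 · 96 = -96
  d = 3: μ(3) · φ(390/3) = -1 · 48 = -48
  d = 5: μ(5) · φ(390/5) = -1 · 24 = -24
  d = 6: μ(6) · φ(390/6) = 1 · 48 = 48
  d = 10: μ(10) · φ(390/10) = 1 · 24 = 24
  d = 13: μ(13) · φ(390/13) = -1 · 8 = -8
  d = 15: μ(15) · φ(390/15) = 1 · 12 = 12
  d = 26: μ(26) · φ(390/26) = 1 · 8 = 8
  d = 30: μ(30) · φ(390/30) = -1 · 12 = -12
  d = 39: μ(39) · φ(390/39) = 1 · 4 = 4
  d = 65: μ(65) · φ(390/65) = 1 · 2 = 2
  d = 78: μ(78) · φ(390/78) = -1 · 4 = -4
  d = 130: μ(130) · φ(390/130) = -1 · 2 = -2
  d = 195: μ(195) · φ(390/195) = -1 · 1 = -1
  d = 390: μ(390) · φ(390/390) = 1 · 1 = 1
Summing: (μ * φ)(390) = 96 + -96 + -48 + -24 + 48 + 24 + -8 + 12 + 8 + -12 + 4 + 2 + -4 + -2 + -1 + 1 = 0.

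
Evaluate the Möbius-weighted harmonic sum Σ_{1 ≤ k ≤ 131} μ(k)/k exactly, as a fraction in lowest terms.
Σ μ(k)/k = -4282394934202784040475989054340166706696769726931/525896479052627740771371797072411912900610967452630

Values of μ(k) for 1 ≤ k ≤ 131: μ(1) = 1, μ(2) = -1, μ(3) = -1, μ(5) = -1, μ(6) = 1, μ(7) = -1, μ(10) = 1, μ(11) = -1, μ(13) = -1, μ(14) = 1, μ(15) = 1, μ(17) = -1, μ(19) = -1, μ(21) = 1, μ(22) = 1, μ(23) = -1, μ(26) = 1, μ(29) = -1, μ(30) = -1, μ(31) = -1, μ(33) = 1, μ(34) = 1, μ(35) = 1, μ(37) = -1, μ(38) = 1, μ(39) = 1, μ(41) = -1, μ(42) = -1, μ(43) = -1, μ(46) = 1, μ(47) = -1, μ(51) = 1, μ(53) = -1, μ(55) = 1, μ(57) = 1, μ(58) = 1, μ(59) = -1, μ(61) = -1, μ(62) = 1, μ(65) = 1, μ(66) = -1, μ(67) = -1, μ(69) = 1, μ(70) = -1, μ(71) = -1, μ(73) = -1, μ(74) = 1, μ(77) = 1, μ(78) = -1, μ(79) = -1, μ(82) = 1, μ(83) = -1, μ(85) = 1, μ(86) = 1, μ(87) = 1, μ(89) = -1, μ(91) = 1, μ(93) = 1, μ(94) = 1, μ(95) = 1, μ(97) = -1, μ(101) = -1, μ(102) = -1, μ(103) = -1, μ(105) = -1, μ(106) = 1, μ(107) = -1, μ(109) = -1, μ(110) = -1, μ(111) = 1, μ(113) = -1, μ(114) = -1, μ(115) = 1, μ(118) = 1, μ(119) = 1, μ(122) = 1, μ(123) = 1, μ(127) = -1, μ(129) = 1, μ(130) = -1, μ(131) = -1, with μ = 0 on non-squarefree integers. Summing μ(k)/k for k where μ(k) ≠ 0 gives -4282394934202784040475989054340166706696769726931/525896479052627740771371797072411912900610967452630 ≈ -0.0081. (PNT ⟺ this sum → 0 as n → ∞.)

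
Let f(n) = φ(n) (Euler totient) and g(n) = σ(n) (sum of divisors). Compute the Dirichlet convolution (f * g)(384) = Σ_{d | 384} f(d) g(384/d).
(φ * σ)(384) = 6144

Divisors of 384: [1, 2, 3, 4, 6, 8, 12, 16, 24, 32, 48, 64, 96, 128, 192, 384]. For each d | 384:
  d = 1: φ(1) · σ(384/1) = 1 · 1020 = 1020
  d = 2: φ(2) · σ(384/2) = 1 · 508 = 508
  d = 3: φ(3) · σ(384/3) = 2 · 255 = 510
  d = 4: φ(4) · σ(384/4) = 2 · 252 = 504
  d = 6: φ(6) · σ(384/6) = 2 · 127 = 254
  d = 8: φ(8) · σ(384/8) = 4 · 124 = 496
  d = 12: φ(12) · σ(384/12) = 4 · 63 = 252
  d = 16: φ(16) · σ(384/16) = 8 · 60 = 480
  d = 24: φ(24) · σ(384/24) = 8 · 31 = 248
  d = 32: φ(32) · σ(384/32) = 16 · 28 = 448
  d = 48: φ(48) · σ(384/48) = 16 · 15 = 240
  d = 64: φ(64) · σ(384/64) = 32 · 12 = 384
  d = 96: φ(96) · σ(384/96) = 32 · 7 = 224
  d = 128: φ(128) · σ(384/128) = 64 · 4 = 256
  d = 192: φ(192) · σ(384/192) = 64 · 3 = 192
  d = 384: φ(384) · σ(384/384) = 128 · 1 = 128
Summing: (φ * σ)(384) = 1020 + 508 + 510 + 504 + 254 + 496 + 252 + 480 + 248 + 448 + 240 + 384 + 224 + 256 + 192 + 128 = 6144.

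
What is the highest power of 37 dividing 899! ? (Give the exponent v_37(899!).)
v_37(899!) = 24

Legendre's formula: v_p(n!) = Σ_{k ≥ 1} ⌊n / p^k⌋. For p = 37, n = 899, the terms are:
  ⌊899/37^1⌋ = ⌊899/37⌋ = 24
(the next term ⌊899/37^2⌋ = 0, terminating the sum). Summing: v_37(899!) = 24 = 24.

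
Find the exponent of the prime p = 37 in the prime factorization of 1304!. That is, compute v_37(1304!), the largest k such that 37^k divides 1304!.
v_37(1304!) = 35

Legendre's formula: v_p(n!) = Σ_{k ≥ 1} ⌊n / p^k⌋. For p = 37, n = 1304, the terms are:
  ⌊1304/37^1⌋ = ⌊1304/37⌋ = 35
(the next term ⌊1304/37^2⌋ = 0, terminating the sum). Summing: v_37(1304!) = 35 = 35.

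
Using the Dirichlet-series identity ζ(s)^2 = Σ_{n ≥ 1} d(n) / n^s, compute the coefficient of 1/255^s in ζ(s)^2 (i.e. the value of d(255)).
d(255) = 8

ζ(s)^2 = (Σ 1/m^s)(Σ 1/k^s). The coefficient of 1/n^s in the product is the number of ordered pairs (m, k) with mk = n, which equals d(n). For n = 255, divisors are [1, 3, 5, 15, 17, 51, 85, 255], so d(255) = 8.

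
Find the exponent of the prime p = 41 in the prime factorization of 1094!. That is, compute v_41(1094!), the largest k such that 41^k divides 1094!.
v_41(1094!) = 26

Legendre's formula: v_p(n!) = Σ_{k ≥ 1} ⌊n / p^k⌋. For p = 41, n = 1094, the terms are:
  ⌊1094/41^1⌋ = ⌊1094/41⌋ = 26
(the next term ⌊1094/41^2⌋ = 0, terminating the sum). Summing: v_41(1094!) = 26 = 26.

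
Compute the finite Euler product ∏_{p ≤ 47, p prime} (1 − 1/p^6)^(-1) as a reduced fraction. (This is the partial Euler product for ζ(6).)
∏ = 739922824862544451640166694180680765476614483998462834502498139791315/727309058868145310276350820375862045292293308126790710400267935809536

The primes p ≤ 47 are [2, 3, 5, 7, 11, 13, 17, 19, 23, 29, 31, 37, 41, 43, 47]. For each prime, (1 − 1/p^6)^(-1) = p^6 / (p^6 − 1). The product is (1 − 1/2^6)^(-1), (1 − 1/3^6)^(-1), (1 − 1/5^6)^(-1), (1 − 1/7^6)^(-1), (1 − 1/11^6)^(-1), (1 − 1/13^6)^(-1), (1 − 1/17^6)^(-1), (1 − 1/19^6)^(-1), (1 − 1/23^6)^(-1), (1 − 1/29^6)^(-1), (1 − 1/31^6)^(-1), (1 − 1/37^6)^(-1), (1 − 1/41^6)^(-1), (1 − 1/43^6)^(-1), (1 − 1/47^6)^(-1) = ∏ p^6 / (p^6 − 1) = 739922824862544451640166694180680765476614483998462834502498139791315/727309058868145310276350820375862045292293308126790710400267935809536.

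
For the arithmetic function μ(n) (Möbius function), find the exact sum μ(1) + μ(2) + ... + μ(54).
Σ_{n ≤ 54} μ(n) = -3

Compute μ(n) for each 1 ≤ n ≤ 54: μ(1) = 1, μ(2) = -1, μ(3) = -1, μ(4) = 0, μ(5) = -1, μ(6) = 1, μ(7) = -1, μ(8) = 0, μ(9) = 0, μ(10) = 1, μ(11) = -1, μ(12) = 0, μ(13) = -1, μ(14) = 1, μ(15) = 1, μ(16) = 0, μ(17) = -1, μ(18) = 0, μ(19) = -1, μ(20) = 0, μ(21) = 1, μ(22) = 1, μ(23) = -1, μ(24) = 0, μ(25) = 0, μ(26) = 1, μ(27) = 0, μ(28) = 0, μ(29) = -1, μ(30) = -1, μ(31) = -1, μ(32) = 0, μ(33) = 1, μ(34) = 1, μ(35) = 1, μ(36) = 0, μ(37) = -1, μ(38) = 1, μ(39) = 1, μ(40) = 0, μ(41) = -1, μ(42) = -1, μ(43) = -1, μ(44) = 0, μ(45) = 0, μ(46) = 1, μ(47) = -1, μ(48) = 0, μ(49) = 0, μ(50) = 0, μ(51) = 1, μ(52) = 0, μ(53) = -1, μ(54) = 0. Summing all 54 values: -3. (Mertens function M(x) = Σ_{n ≤ x} μ(n); on average M(x) should be small (PNT ⟺ M(x) = o(x)).)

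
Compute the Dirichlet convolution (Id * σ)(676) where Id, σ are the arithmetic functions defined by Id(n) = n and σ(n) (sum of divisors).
(Id * σ)(676) = 9078

Divisors of 676: [1, 2, 4, 13, 26, 52, 169, 338, 676]. For each d | 676:
  d = 1: Id(1) · σ(676/1) = 1 · 1281 = 1281
  d = 2: Id(2) · σ(676/2) = 2 · 549 = 1098
  d = 4: Id(4) · σ(676/4) = 4 · 183 = 732
  d = 13: Id(13) · σ(676/13) = 13 · 98 = 1274
  d = 26: Id(26) · σ(676/26) = 26 · 42 = 1092
  d = 52: Id(52) · σ(676/52) = 52 · 14 = 728
  d = 169: Id(169) · σ(676/169) = 169 · 7 = 1183
  d = 338: Id(338) · σ(676/338) = 338 · 3 = 1014
  d = 676: Id(676) · σ(676/676) = 676 · 1 = 676
Summing: (Id * σ)(676) = 1281 + 1098 + 732 + 1274 + 1092 + 728 + 1183 + 1014 + 676 = 9078.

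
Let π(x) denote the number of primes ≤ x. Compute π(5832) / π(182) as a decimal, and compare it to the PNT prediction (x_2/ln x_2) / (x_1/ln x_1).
π(5832)/π(182) = 765/42 ≈ 18.2143;  PNT prediction ≈ 19.2313.

π(182) = 42 and π(5832) = 765, so π(5832)/π(182) ≈ 18.2143. The PNT-predicted ratio is (5832/ln(5832)) / (182/ln(182)) ≈ 19.2313. The two agree to within a few percent, as expected.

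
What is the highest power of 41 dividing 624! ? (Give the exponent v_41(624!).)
v_41(624!) = 15

Legendre's formula: v_p(n!) = Σ_{k ≥ 1} ⌊n / p^k⌋. For p = 41, n = 624, the terms are:
  ⌊624/41^1⌋ = ⌊624/41⌋ = 15
(the next term ⌊624/41^2⌋ = 0, terminating the sum). Summing: v_41(624!) = 15 = 15.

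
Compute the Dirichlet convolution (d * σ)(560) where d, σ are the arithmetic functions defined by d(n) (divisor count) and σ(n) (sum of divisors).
(d * σ)(560) = 7920

Divisors of 560: [1, 2, 4, 5, 7, 8, 10, 14, 16, 20, 28, 35, 40, 56, 70, 80, 112, 140, 280, 560]. For each d | 560:
  d = 1: d(1) · σ(560/1) = 1 · 1488 = 1488
  d = 2: d(2) · σ(560/2) = 2 · 720 = 1440
  d = 4: d(4) · σ(560/4) = 3 · 336 = 1008
  d = 5: d(5) · σ(560/5) = 2 · 248 = 496
  d = 7: d(7) · σ(560/7) = 2 · 186 = 372
  d = 8: d(8) · σ(560/8) = 4 · 144 = 576
  d = 10: d(10) · σ(560/10) = 4 · 120 = 480
  d = 14: d(14) · σ(560/14) = 4 · 90 = 360
  d = 16: d(16) · σ(560/16) = 5 · 48 = 240
  d = 20: d(20) · σ(560/20) = 6 · 56 = 336
  d = 28: d(28) · σ(560/28) = 6 · 42 = 252
  d = 35: d(35) · σ(560/35) = 4 · 31 = 124
  d = 40: d(40) · σ(560/40) = 8 · 24 = 192
  d = 56: d(56) · σ(560/56) = 8 · 18 = 144
  d = 70: d(70) · σ(560/70) = 8 · 15 = 120
  d = 80: d(80) · σ(560/80) = 10 · 8 = 80
  d = 112: d(112) · σ(560/112) = 10 · 6 = 60
  d = 140: d(140) · σ(560/140) = 12 · 7 = 84
  d = 280: d(280) · σ(560/280) = 16 · 3 = 48
  d = 560: d(560) · σ(560/560) = 20 · 1 = 20
Summing: (d * σ)(560) = 1488 + 1440 + 1008 + 496 + 372 + 576 + 480 + 360 + 240 + 336 + 252 + 124 + 192 + 144 + 120 + 80 + 60 + 84 + 48 + 20 = 7920.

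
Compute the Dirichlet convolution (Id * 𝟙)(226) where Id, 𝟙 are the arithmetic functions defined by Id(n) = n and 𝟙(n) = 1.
(Id * 𝟙)(226) = 342

Divisors of 226: [1, 2, 113, 226]. For each d | 226:
  d = 1: Id(1) · 𝟙(226/1) = 1 · 1 = 1
  d = 2: Id(2) · 𝟙(226/2) = 2 · 1 = 2
  d = 113: Id(113) · 𝟙(226/113) = 113 · 1 = 113
  d = 226: Id(226) · 𝟙(226/226) = 226 · 1 = 226
Summing: (Id * 𝟙)(226) = 1 + 2 + 113 + 226 = 342.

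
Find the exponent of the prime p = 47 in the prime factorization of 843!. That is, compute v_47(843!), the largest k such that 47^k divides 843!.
v_47(843!) = 17

Legendre's formula: v_p(n!) = Σ_{k ≥ 1} ⌊n / p^k⌋. For p = 47, n = 843, the terms are:
  ⌊843/47^1⌋ = ⌊843/47⌋ = 17
(the next term ⌊843/47^2⌋ = 0, terminating the sum). Summing: v_47(843!) = 17 = 17.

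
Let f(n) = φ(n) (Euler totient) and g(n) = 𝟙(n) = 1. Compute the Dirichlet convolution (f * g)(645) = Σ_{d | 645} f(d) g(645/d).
(φ * 𝟙)(645) = 645

Divisors of 645: [1, 3, 5, 15, 43, 129, 215, 645]. For each d | 645:
  d = 1: φ(1) · 𝟙(645/1) = 1 · 1 = 1
  d = 3: φ(3) · 𝟙(645/3) = 2 · 1 = 2
  d = 5: φ(5) · 𝟙(645/5) = 4 · 1 = 4
  d = 15: φ(15) · 𝟙(645/15) = 8 · 1 = 8
  d = 43: φ(43) · 𝟙(645/43) = 42 · 1 = 42
  d = 129: φ(129) · 𝟙(645/129) = 84 · 1 = 84
  d = 215: φ(215) · 𝟙(645/215) = 168 · 1 = 168
  d = 645: φ(645) · 𝟙(645/645) = 336 · 1 = 336
Summing: (φ * 𝟙)(645) = 1 + 2 + 4 + 8 + 42 + 84 + 168 + 336 = 645.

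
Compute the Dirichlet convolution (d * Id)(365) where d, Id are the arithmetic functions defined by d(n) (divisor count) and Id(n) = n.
(d * Id)(365) = 525

Divisors of 365: [1, 5, 73, 365]. For each d | 365:
  d = 1: d(1) · Id(365/1) = 1 · 365 = 365
  d = 5: d(5) · Id(365/5) = 2 · 73 = 146
  d = 73: d(73) · Id(365/73) = 2 · 5 = 10
  d = 365: d(365) · Id(365/365) = 4 · 1 = 4
Summing: (d * Id)(365) = 365 + 146 + 10 + 4 = 525.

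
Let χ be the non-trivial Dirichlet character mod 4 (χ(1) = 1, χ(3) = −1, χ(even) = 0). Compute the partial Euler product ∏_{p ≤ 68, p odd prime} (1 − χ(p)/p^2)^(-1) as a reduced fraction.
∏ = 186965264422467473784849459249589/204088016612535111254016000000000

The odd primes p ≤ 68 are [3, 5, 7, 11, 13, 17, 19, 23, 29, 31, 37, 41, 43, 47, 53, 59, 61, 67]. For each, χ(p) = 1 if p ≡ 1 mod 4, χ(p) = −1 if p ≡ 3 mod 4. Taking (1 − χ(p)/p^2)^(-1) = p^2/(p^2 − χ(p)): (1 − (-1)/3^2)^(-1) · (1 − (1)/5^2)^(-1) · (1 − (-1)/7^2)^(-1) · (1 − (-1)/11^2)^(-1) · (1 − (1)/13^2)^(-1) · (1 − (1)/17^2)^(-1) · (1 − (-1)/19^2)^(-1) · (1 − (-1)/23^2)^(-1) · (1 − (1)/29^2)^(-1) · (1 − (-1)/31^2)^(-1) · (1 − (1)/37^2)^(-1) · (1 − (1)/41^2)^(-1) · (1 − (-1)/43^2)^(-1) · (1 − (-1)/47^2)^(-1) · (1 − (1)/53^2)^(-1) · (1 − (-1)/59^2)^(-1) · (1 − (1)/61^2)^(-1) · (1 − (-1)/67^2)^(-1) = 186965264422467473784849459249589/204088016612535111254016000000000.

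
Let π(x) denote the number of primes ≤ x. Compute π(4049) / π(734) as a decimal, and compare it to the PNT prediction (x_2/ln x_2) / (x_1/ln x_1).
π(4049)/π(734) = 558/130 ≈ 4.2923;  PNT prediction ≈ 4.3822.

π(734) = 130 and π(4049) = 558, so π(4049)/π(734) ≈ 4.2923. The PNT-predicted ratio is (4049/ln(4049)) / (734/ln(734)) ≈ 4.3822. The two agree to within a few percent, as expected.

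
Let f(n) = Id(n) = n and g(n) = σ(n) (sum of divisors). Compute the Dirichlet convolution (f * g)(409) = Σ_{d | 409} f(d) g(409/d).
(Id * σ)(409) = 819

Divisors of 409: [1, 409]. For each d | 409:
  d = 1: Id(1) · σ(409/1) = 1 · 410 = 410
  d = 409: Id(409) · σ(409/409) = 409 · 1 = 409
Summing: (Id * σ)(409) = 410 + 409 = 819.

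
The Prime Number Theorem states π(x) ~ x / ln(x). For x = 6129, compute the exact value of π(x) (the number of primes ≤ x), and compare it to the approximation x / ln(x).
π(6129) = 798;  x/ln(x) ≈ 702.80;  relative error ≈ 11.93%.

Directly count primes up to 6129: π(6129) = 798. The PNT approximation gives 6129/ln(6129) ≈ 6129/8.72079 ≈ 702.80. Relative error (π(x) − x/ln(x)) / π(x) ≈ 11.93%; the approximation is known to undercount slightly (Li(x) is a better estimate).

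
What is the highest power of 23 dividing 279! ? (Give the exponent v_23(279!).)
v_23(279!) = 12

Legendre's formula: v_p(n!) = Σ_{k ≥ 1} ⌊n / p^k⌋. For p = 23, n = 279, the terms are:
  ⌊279/23^1⌋ = ⌊279/23⌋ = 12
(the next term ⌊279/23^2⌋ = 0, terminating the sum). Summing: v_23(279!) = 12 = 12.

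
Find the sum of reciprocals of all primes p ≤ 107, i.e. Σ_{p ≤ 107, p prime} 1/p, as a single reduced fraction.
Σ 1/p = 4701017770207212913287900722730772880277689/2566376117594999414479597815340071648394470

π(107) = 28, so the primes ≤ 107 are [2, 3, 5, 7, 11, 13, 17, 19, 23, 29, 31, 37, 41, 43, 47, 53, 59, 61, 67, 71, 73, 79, 83, 89, 97, 101, 103, 107]. Summing 1/p over these primes: 4701017770207212913287900722730772880277689/2566376117594999414479597815340071648394470 ≈ 1.8318. Mertens estimate ln ln(107) + 0.2615 ≈ 1.8033.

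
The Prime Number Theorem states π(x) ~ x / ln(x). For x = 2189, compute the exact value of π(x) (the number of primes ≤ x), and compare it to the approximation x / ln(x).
π(2189) = 327;  x/ln(x) ≈ 284.61;  relative error ≈ 12.96%.

Directly count primes up to 2189: π(2189) = 327. The PNT approximation gives 2189/ln(2189) ≈ 2189/7.69120 ≈ 284.61. Relative error (π(x) − x/ln(x)) / π(x) ≈ 12.96%; the approximation is known to undercount slightly (Li(x) is a better estimate).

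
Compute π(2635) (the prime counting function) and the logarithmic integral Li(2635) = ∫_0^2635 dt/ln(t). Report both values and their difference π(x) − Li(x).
π(2635) = 382;  Li(2635) ≈ 396.81;  π(x) − Li(x) ≈ -14.81.

Direct count of primes ≤ 2635 gives π(2635) = 382. Numerical evaluation of the logarithmic integral gives Li(2635) ≈ 396.81. The difference π(x) − Li(x) ≈ -14.81 is typically negative for small/moderate x (Li(x) overestimates), though Littlewood's theorem shows this sign changes infinitely often.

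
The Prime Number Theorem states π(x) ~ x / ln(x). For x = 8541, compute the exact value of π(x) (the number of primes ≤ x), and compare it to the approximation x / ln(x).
π(8541) = 1065;  x/ln(x) ≈ 943.48;  relative error ≈ 11.41%.

Directly count primes up to 8541: π(8541) = 1065. The PNT approximation gives 8541/ln(8541) ≈ 8541/9.05263 ≈ 943.48. Relative error (π(x) − x/ln(x)) / π(x) ≈ 11.41%; the approximation is known to undercount slightly (Li(x) is a better estimate).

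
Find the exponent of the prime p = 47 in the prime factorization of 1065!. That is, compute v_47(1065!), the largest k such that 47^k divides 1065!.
v_47(1065!) = 22

Legendre's formula: v_p(n!) = Σ_{k ≥ 1} ⌊n / p^k⌋. For p = 47, n = 1065, the terms are:
  ⌊1065/47^1⌋ = ⌊1065/47⌋ = 22
(the next term ⌊1065/47^2⌋ = 0, terminating the sum). Summing: v_47(1065!) = 22 = 22.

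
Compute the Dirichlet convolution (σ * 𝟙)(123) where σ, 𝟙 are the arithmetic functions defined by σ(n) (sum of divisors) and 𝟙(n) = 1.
(σ * 𝟙)(123) = 215

Divisors of 123: [1, 3, 41, 123]. For each d | 123:
  d = 1: σ(1) · 𝟙(123/1) = 1 · 1 = 1
  d = 3: σ(3) · 𝟙(123/3) = 4 · 1 = 4
  d = 41: σ(41) · 𝟙(123/41) = 42 · 1 = 42
  d = 123: σ(123) · 𝟙(123/123) = 168 · 1 = 168
Summing: (σ * 𝟙)(123) = 1 + 4 + 42 + 168 = 215.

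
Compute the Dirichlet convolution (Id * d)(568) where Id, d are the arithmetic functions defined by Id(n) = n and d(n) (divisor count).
(Id * d)(568) = 1898

Divisors of 568: [1, 2, 4, 8, 71, 142, 284, 568]. For each d | 568:
  d = 1: Id(1) · d(568/1) = 1 · 8 = 8
  d = 2: Id(2) · d(568/2) = 2 · 6 = 12
  d = 4: Id(4) · d(568/4) = 4 · 4 = 16
  d = 8: Id(8) · d(568/8) = 8 · 2 = 16
  d = 71: Id(71) · d(568/71) = 71 · 4 = 284
  d = 142: Id(142) · d(568/142) = 142 · 3 = 426
  d = 284: Id(284) · d(568/284) = 284 · 2 = 568
  d = 568: Id(568) · d(568/568) = 568 · 1 = 568
Summing: (Id * d)(568) = 8 + 12 + 16 + 16 + 284 + 426 + 568 + 568 = 1898.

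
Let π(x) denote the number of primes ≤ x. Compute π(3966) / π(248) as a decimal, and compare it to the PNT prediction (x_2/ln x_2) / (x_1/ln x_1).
π(3966)/π(248) = 548/53 ≈ 10.3396;  PNT prediction ≈ 10.6415.

π(248) = 53 and π(3966) = 548, so π(3966)/π(248) ≈ 10.3396. The PNT-predicted ratio is (3966/ln(3966)) / (248/ln(248)) ≈ 10.6415. The two agree to within a few percent, as expected.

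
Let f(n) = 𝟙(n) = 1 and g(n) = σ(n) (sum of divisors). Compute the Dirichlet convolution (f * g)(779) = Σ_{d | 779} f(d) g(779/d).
(𝟙 * σ)(779) = 903

Divisors of 779: [1, 19, 41, 779]. For each d | 779:
  d = 1: 𝟙(1) · σ(779/1) = 1 · 840 = 840
  d = 19: 𝟙(19) · σ(779/19) = 1 · 42 = 42
  d = 41: 𝟙(41) · σ(779/41) = 1 · 20 = 20
  d = 779: 𝟙(779) · σ(779/779) = 1 · 1 = 1
Summing: (𝟙 * σ)(779) = 840 + 42 + 20 + 1 = 903.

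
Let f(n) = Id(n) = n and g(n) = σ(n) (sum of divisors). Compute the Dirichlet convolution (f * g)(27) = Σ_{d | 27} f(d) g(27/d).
(Id * σ)(27) = 142

Divisors of 27: [1, 3, 9, 27]. For each d | 27:
  d = 1: Id(1) · σ(27/1) = 1 · 40 = 40
  d = 3: Id(3) · σ(27/3) = 3 · 13 = 39
  d = 9: Id(9) · σ(27/9) = 9 · 4 = 36
  d = 27: Id(27) · σ(27/27) = 27 · 1 = 27
Summing: (Id * σ)(27) = 40 + 39 + 36 + 27 = 142.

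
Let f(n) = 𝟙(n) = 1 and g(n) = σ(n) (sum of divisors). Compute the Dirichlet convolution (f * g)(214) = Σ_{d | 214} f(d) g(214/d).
(𝟙 * σ)(214) = 436

Divisors of 214: [1, 2, 107, 214]. For each d | 214:
  d = 1: 𝟙(1) · σ(214/1) = 1 · 324 = 324
  d = 2: 𝟙(2) · σ(214/2) = 1 · 108 = 108
  d = 107: 𝟙(107) · σ(214/107) = 1 · 3 = 3
  d = 214: 𝟙(214) · σ(214/214) = 1 · 1 = 1
Summing: (𝟙 * σ)(214) = 324 + 108 + 3 + 1 = 436.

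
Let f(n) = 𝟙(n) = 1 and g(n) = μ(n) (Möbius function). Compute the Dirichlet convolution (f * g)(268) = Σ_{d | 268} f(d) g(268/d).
(𝟙 * μ)(268) = 0

Divisors of 268: [1, 2, 4, 67, 134, 268]. For each d | 268:
  d = 1: 𝟙(1) · μ(268/1) = 1 · 0 = 0
  d = 2: 𝟙(2) · μ(268/2) = 1 · 1 = 1
  d = 4: 𝟙(4) · μ(268/4) = 1 · -1 = -1
  d = 67: 𝟙(67) · μ(268/67) = 1 · 0 = 0
  d = 134: 𝟙(134) · μ(268/134) = 1 · -1 = -1
  d = 268: 𝟙(268) · μ(268/268) = 1 · 1 = 1
Summing: (𝟙 * μ)(268) = 0 + 1 + -1 + 0 + -1 + 1 = 0.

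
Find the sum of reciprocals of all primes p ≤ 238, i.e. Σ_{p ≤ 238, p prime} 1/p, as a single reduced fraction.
Σ 1/p = 8762990377702925264993654890050782886250854676753323401606562622367345144099360398279019780479/4445236185272185438169240794291312557432222642727183809026451438704160103479600800432029464270

π(238) = 51, so the primes ≤ 238 are [2, 3, 5, 7, 11, 13, 17, 19, 23, 29, 31, 37, 41, 43, 47, 53, 59, 61, 67, 71, 73, 79, 83, 89, 97, 101, 103, 107, 109, 113, 127, 131, 137, 139, 149, 151, 157, 163, 167, 173, 179, 181, 191, 193, 197, 199, 211, 223, 227, 229, 233]. Summing 1/p over these primes: 8762990377702925264993654890050782886250854676753323401606562622367345144099360398279019780479/4445236185272185438169240794291312557432222642727183809026451438704160103479600800432029464270 ≈ 1.9713. Mertens estimate ln ln(238) + 0.2615 ≈ 1.9612.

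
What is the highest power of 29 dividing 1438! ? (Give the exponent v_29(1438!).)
v_29(1438!) = 50

Legendre's formula: v_p(n!) = Σ_{k ≥ 1} ⌊n / p^k⌋. For p = 29, n = 1438, the terms are:
  ⌊1438/29^1⌋ = ⌊1438/29⌋ = 49
  ⌊1438/29^2⌋ = ⌊1438/841⌋ = 1
(the next term ⌊1438/29^3⌋ = 0, terminating the sum). Summing: v_29(1438!) = 49 + 1 = 50.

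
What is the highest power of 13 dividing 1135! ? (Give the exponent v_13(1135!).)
v_13(1135!) = 93

Legendre's formula: v_p(n!) = Σ_{k ≥ 1} ⌊n / p^k⌋. For p = 13, n = 1135, the terms are:
  ⌊1135/13^1⌋ = ⌊1135/13⌋ = 87
  ⌊1135/13^2⌋ = ⌊1135/169⌋ = 6
(the next term ⌊1135/13^3⌋ = 0, terminating the sum). Summing: v_13(1135!) = 87 + 6 = 93.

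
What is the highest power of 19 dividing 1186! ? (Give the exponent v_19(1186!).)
v_19(1186!) = 65

Legendre's formula: v_p(n!) = Σ_{k ≥ 1} ⌊n / p^k⌋. For p = 19, n = 1186, the terms are:
  ⌊1186/19^1⌋ = ⌊1186/19⌋ = 62
  ⌊1186/19^2⌋ = ⌊1186/361⌋ = 3
(the next term ⌊1186/19^3⌋ = 0, terminating the sum). Summing: v_19(1186!) = 62 + 3 = 65.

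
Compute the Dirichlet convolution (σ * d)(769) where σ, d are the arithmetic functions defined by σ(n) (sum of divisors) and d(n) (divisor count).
(σ * d)(769) = 772

Divisors of 769: [1, 769]. For each d | 769:
  d = 1: σ(1) · d(769/1) = 1 · 2 = 2
  d = 769: σ(769) · d(769/769) = 770 · 1 = 770
Summing: (σ * d)(769) = 2 + 770 = 772.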